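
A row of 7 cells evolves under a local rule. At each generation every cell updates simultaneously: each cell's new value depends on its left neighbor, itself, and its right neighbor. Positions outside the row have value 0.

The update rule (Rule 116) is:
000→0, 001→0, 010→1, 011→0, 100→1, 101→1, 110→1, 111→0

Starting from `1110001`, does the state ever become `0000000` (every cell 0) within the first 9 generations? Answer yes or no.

0011001
0001101
0000111
0000001
0000001  (fixed point — unchanged through generation 9)
generation 9 is 0000001, still not uniform 0

no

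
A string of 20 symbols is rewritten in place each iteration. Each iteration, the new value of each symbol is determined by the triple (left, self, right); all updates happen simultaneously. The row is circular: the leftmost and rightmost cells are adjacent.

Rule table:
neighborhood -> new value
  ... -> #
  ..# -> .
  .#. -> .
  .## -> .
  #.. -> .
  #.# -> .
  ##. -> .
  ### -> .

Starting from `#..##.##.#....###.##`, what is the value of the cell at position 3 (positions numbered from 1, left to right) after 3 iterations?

iteration 1: ...........##.......
iteration 2: ##########....######
iteration 3: ...........##.......
position 3 holds .

.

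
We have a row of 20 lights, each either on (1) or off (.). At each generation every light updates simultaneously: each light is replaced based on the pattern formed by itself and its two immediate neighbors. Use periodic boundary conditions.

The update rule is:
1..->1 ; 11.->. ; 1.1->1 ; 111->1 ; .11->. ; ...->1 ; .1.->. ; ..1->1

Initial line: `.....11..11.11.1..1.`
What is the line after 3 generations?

.11.1..11..1..1.11.1

generation 1: 11111..11..1..1.11.1
generation 2: 1111.11..11.11.1..1.
generation 3: .11.1..11..1..1.11.1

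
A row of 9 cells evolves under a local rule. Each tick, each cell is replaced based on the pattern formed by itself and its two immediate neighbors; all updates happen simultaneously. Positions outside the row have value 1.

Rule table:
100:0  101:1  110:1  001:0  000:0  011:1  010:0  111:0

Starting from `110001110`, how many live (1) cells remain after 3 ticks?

010001011
100000110
100000111
count of 1: 4

4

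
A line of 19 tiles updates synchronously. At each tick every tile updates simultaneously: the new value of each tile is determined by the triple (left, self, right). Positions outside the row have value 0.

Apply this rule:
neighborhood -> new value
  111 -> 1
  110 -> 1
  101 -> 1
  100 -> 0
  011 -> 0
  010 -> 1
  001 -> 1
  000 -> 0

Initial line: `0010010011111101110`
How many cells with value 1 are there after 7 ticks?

0110110101111110110
1011011110111111010
1101101111011111110
0110110111101111110
1011011011110111110
1101101101111011110
0110110110111101110
count of 1: 13

13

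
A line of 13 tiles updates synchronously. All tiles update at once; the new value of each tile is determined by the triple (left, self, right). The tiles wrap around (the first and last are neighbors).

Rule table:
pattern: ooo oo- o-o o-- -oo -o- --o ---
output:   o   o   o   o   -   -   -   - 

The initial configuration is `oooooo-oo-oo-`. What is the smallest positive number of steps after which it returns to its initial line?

-oooooo-oo-oo
o-oooooo-oo-o
oo-oooooo-oo-
-oo-oooooo-oo
o-oo-oooooo-o
oo-oo-oooooo-
-oo-oo-oooooo
o-oo-oo-ooooo
oo-oo-oo-oooo
ooo-oo-oo-ooo
oooo-oo-oo-oo
ooooo-oo-oo-o
oooooo-oo-oo-

13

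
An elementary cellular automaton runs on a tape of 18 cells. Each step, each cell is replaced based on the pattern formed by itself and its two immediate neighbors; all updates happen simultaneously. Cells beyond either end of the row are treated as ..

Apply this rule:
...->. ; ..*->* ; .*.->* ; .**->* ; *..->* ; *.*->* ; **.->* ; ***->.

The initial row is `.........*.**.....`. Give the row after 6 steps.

........******....
.......**....**...
......****..****..
.....**..****..**.
....******..******
...**....****....*

...**....****....*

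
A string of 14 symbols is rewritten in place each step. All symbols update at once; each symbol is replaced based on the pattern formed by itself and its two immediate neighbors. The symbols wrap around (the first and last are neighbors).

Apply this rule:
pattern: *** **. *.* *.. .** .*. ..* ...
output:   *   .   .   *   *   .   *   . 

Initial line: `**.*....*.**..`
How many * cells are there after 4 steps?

6

*...*..*..*.**
.*.*.**.**..**
.....*..*.***.
....*.**..**.*
count of *: 6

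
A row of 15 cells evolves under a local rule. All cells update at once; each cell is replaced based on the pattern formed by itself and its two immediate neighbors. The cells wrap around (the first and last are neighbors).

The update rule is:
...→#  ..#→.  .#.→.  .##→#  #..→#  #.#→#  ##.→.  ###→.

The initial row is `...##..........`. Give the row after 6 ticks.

##.#.##########
..#.##.........
#..##.#########
.#.#.##........
..#.##.########
#..##.##.......

#..##.##.......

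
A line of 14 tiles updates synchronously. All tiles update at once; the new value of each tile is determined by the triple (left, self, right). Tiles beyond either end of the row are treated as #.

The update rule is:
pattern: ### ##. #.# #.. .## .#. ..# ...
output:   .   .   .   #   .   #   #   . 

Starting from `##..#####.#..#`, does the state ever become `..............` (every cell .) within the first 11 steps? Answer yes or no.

yes

step 1: ..##......###.
step 2: ##..#....#....
step 3: ..####..###..#
step 4: ##....##...##.
step 5: ..#..#..#.#...
step 6: #########.##.#
step 7: ..............
all cells are . at step 7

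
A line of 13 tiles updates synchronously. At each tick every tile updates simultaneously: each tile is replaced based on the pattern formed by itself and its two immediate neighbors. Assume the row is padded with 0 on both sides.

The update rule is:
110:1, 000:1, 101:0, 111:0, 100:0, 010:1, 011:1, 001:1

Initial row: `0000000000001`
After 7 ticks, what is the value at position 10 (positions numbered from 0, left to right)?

1111111111111
1000000000001
1011111111111
1010000000001
1010111111111
1010100000001
1010101111111
position 10 holds 1

1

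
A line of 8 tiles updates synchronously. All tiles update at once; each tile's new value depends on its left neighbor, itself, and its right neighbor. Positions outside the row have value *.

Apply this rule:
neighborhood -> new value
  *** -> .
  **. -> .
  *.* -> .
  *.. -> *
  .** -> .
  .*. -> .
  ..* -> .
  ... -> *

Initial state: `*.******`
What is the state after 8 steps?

*******.

........
*******.
........  (repeats step 1; period 2)
step 8: *******.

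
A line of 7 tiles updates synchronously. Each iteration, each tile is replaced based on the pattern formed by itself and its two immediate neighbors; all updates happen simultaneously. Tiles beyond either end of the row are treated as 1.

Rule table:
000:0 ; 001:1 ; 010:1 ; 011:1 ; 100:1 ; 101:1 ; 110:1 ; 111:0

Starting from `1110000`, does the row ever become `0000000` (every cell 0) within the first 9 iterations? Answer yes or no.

yes

iteration 1: 0011001
iteration 2: 1111111
iteration 3: 0000000
all cells are 0 at iteration 3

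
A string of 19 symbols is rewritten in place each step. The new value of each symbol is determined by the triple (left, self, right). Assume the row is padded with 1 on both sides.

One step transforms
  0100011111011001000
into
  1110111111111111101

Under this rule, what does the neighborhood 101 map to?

At position 0 the neighborhood is 101; the next row has 1 there.

1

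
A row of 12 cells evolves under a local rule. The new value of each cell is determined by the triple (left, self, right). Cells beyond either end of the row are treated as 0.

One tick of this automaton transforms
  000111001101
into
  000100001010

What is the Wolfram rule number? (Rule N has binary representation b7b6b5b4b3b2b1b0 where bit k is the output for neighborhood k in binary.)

40

position 4: 111 → 0  (bit 7 = 0)
position 5: 110 → 0  (bit 6 = 0)
position 10: 101 → 1  (bit 5 = 1)
position 6: 100 → 0  (bit 4 = 0)
position 3: 011 → 1  (bit 3 = 1)
position 11: 010 → 0  (bit 2 = 0)
position 2: 001 → 0  (bit 1 = 0)
position 0: 000 → 0  (bit 0 = 0)
bits b7..b0 = 00101000 = 40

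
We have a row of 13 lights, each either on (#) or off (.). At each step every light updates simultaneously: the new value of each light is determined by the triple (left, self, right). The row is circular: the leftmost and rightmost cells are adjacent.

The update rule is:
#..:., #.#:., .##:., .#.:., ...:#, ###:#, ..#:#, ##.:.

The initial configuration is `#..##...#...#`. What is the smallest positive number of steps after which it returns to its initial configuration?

step 1: ..#...##..##.
step 2: ##..##...#...
step 3: ...#...##..##
step 4: .##..##...#..
step 5: #...#...##..#
step 6: ..##..##...#.
step 7: ##...#...##..
step 8: ...##..##...#
step 9: .##...#...##.
step 10: #...##..##...
step 11: ..##...#...##
step 12: .#...##..##..
step 13: #..##...#...#

13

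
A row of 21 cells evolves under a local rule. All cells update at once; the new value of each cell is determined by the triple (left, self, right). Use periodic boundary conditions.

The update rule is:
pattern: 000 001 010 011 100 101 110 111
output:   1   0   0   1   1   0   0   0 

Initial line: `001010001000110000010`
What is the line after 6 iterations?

100001100110101111001
011101010100001000101
010000000011100110000
001111111010010101111
101000000001000001000
000111111100111100110

000111111100111100110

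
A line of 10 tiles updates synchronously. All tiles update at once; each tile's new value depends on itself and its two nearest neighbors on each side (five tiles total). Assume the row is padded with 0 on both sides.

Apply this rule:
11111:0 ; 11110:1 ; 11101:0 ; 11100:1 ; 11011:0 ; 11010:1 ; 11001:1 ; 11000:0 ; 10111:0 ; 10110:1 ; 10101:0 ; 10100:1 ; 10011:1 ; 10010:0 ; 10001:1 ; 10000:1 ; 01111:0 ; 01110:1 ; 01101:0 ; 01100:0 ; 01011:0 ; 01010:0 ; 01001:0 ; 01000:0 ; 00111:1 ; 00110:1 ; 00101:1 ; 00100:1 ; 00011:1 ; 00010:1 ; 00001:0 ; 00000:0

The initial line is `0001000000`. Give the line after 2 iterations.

0011010000
0110110100

0110110100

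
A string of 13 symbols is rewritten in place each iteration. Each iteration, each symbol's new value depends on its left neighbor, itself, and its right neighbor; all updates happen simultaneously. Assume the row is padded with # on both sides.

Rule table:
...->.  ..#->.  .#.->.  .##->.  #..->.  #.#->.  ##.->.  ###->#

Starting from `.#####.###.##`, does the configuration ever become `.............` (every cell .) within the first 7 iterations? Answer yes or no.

yes

..###...#...#
...#.........
.............
all cells are . at iteration 3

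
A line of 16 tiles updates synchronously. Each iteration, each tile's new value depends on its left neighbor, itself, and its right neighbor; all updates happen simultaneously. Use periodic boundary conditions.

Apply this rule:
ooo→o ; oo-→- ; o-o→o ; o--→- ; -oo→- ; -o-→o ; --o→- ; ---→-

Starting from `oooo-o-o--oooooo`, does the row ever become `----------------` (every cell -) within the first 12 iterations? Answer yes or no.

yes

iteration 1: ooo-oooo---ooooo
iteration 2: oo-o-oo-----oooo
iteration 3: o-ooo--------ooo
iteration 4: -o-o----------oo
iteration 5: oooo------------
iteration 6: -oo-------------
iteration 7: ----------------
all cells are - at iteration 7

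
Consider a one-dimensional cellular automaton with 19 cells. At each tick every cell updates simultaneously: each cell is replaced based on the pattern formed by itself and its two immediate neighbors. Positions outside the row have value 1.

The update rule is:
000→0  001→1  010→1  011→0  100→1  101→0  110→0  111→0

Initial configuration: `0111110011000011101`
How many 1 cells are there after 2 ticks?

0000001100100100000
1000010011111110001
count of 1: 10

10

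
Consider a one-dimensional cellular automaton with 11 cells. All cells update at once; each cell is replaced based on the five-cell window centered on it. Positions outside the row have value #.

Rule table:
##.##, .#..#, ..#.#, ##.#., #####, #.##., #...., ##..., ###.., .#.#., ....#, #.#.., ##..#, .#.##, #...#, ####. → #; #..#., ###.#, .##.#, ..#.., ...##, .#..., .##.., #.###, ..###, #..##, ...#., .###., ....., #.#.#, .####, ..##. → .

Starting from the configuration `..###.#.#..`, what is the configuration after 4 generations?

##.##.##.#.

#....#.###.
####.##...#
###.##.##..
##.##.##.#.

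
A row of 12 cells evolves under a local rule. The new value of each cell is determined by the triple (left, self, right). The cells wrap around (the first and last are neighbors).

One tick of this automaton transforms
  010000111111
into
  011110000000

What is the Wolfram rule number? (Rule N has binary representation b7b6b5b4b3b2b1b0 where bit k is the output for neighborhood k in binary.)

position 7: 111 → 0  (bit 7 = 0)
position 11: 110 → 0  (bit 6 = 0)
position 0: 101 → 0  (bit 5 = 0)
position 2: 100 → 1  (bit 4 = 1)
position 6: 011 → 0  (bit 3 = 0)
position 1: 010 → 1  (bit 2 = 1)
position 5: 001 → 0  (bit 1 = 0)
position 3: 000 → 1  (bit 0 = 1)
bits b7..b0 = 00010101 = 21

21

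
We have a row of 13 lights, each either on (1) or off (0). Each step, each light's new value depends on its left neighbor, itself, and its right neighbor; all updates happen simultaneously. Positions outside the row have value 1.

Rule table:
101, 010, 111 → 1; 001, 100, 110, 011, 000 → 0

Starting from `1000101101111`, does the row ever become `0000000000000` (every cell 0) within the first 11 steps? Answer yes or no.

yes

0000110010111
0000000011011
0000000000101
0000000000110
0000000000001
0000000000000
all cells are 0 at step 6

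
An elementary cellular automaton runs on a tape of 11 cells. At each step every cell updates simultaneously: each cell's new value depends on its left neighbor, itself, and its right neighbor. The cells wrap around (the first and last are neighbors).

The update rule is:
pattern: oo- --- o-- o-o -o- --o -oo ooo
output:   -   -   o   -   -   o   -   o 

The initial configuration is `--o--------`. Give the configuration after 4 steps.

-o-o-------
o---o------
-o-o-o----o
------o--o-

------o--o-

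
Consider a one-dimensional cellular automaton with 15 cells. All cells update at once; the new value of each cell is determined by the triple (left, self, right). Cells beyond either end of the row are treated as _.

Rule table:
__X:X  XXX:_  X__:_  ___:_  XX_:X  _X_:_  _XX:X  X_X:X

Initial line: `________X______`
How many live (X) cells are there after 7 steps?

1

step 1: _______X_______
step 2: ______X________
step 3: _____X_________
step 4: ____X__________
step 5: ___X___________
step 6: __X____________
step 7: _X_____________
count of X: 1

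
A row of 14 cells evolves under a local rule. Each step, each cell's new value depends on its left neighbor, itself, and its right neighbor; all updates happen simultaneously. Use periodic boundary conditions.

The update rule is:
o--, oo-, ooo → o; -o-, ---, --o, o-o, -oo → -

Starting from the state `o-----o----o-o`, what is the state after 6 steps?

-----oo-----o-

oo-----o------
-oo-----o-----
--oo-----o----
---oo-----o---
----oo-----o--
-----oo-----o-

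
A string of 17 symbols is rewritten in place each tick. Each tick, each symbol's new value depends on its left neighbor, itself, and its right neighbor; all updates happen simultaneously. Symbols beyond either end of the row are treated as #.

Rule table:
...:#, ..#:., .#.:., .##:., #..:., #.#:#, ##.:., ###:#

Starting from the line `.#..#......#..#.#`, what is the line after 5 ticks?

#.....####.....#.
..###..##..###..#
...#........#....
.#...######...##.
#..#..####..#...#

#..#..####..#...#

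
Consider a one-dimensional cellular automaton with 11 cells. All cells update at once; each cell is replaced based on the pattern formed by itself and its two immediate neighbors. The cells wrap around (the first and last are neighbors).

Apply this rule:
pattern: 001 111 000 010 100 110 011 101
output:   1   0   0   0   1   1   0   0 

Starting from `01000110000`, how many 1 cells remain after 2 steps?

3

10101011000
00000001101
count of 1: 3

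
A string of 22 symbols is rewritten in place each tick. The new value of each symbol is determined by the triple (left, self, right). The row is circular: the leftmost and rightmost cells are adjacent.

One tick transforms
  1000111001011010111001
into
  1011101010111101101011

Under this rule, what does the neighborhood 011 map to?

At position 4 the neighborhood is 011; the next row has 1 there.

1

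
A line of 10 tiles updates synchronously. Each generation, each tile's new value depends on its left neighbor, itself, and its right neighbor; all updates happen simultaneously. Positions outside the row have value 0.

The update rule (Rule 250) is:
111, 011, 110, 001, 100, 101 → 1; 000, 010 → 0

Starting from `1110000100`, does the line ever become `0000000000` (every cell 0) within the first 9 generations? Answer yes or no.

no

1111001010
1111110101
1111111010
1111111101
1111111110
1111111111
1111111111  (fixed point — unchanged through generation 9)
generation 9 is 1111111111, still not uniform 0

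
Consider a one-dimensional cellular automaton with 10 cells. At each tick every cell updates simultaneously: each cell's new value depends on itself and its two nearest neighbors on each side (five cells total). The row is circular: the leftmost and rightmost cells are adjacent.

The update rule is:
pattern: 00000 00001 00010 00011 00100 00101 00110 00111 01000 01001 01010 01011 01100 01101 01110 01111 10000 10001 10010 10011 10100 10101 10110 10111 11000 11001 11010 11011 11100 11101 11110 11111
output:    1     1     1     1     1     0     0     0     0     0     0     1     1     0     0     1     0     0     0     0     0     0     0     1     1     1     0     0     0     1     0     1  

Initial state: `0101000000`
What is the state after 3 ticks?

0011010011

1000001111
0101110110
0011010011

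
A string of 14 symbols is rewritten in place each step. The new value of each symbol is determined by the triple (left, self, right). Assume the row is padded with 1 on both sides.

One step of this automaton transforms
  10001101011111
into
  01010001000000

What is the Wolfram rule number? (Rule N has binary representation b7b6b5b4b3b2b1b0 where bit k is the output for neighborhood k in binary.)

position 10: 111 → 0  (bit 7 = 0)
position 0: 110 → 0  (bit 6 = 0)
position 6: 101 → 0  (bit 5 = 0)
position 1: 100 → 1  (bit 4 = 1)
position 4: 011 → 0  (bit 3 = 0)
position 7: 010 → 1  (bit 2 = 1)
position 3: 001 → 1  (bit 1 = 1)
position 2: 000 → 0  (bit 0 = 0)
bits b7..b0 = 00010110 = 22

22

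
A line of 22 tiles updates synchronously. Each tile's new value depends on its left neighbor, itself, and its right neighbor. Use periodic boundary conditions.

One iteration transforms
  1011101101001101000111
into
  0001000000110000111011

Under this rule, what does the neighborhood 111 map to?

At position 3 the neighborhood is 111; the next row has 1 there.

1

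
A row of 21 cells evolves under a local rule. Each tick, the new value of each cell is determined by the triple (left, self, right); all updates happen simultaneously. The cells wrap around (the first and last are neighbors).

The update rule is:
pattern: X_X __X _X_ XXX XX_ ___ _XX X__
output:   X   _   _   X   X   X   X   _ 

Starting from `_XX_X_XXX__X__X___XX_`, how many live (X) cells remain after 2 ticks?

_XXX_XXXX_______X_XX_
_XXXXXXXX_XXXXX__XXX_
count of X: 16

16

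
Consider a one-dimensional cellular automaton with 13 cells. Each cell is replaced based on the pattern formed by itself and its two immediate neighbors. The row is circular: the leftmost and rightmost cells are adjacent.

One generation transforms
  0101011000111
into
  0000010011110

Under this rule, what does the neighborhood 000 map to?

1

At position 8 the neighborhood is 000; the next row has 1 there.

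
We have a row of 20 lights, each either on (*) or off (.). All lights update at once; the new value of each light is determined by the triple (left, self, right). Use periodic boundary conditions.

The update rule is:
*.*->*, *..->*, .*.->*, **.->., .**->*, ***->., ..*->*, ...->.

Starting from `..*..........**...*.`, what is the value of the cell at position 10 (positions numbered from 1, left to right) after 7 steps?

*

step 1: .***........**.*.***
step 2: **..*......**.****..
step 3: *.****....**.**...**
step 4: .**...*..**.**.*.**.
step 5: **.*.*****.**.****.*
step 6: ..****....**.**...**
step 7: ***...*..**.**.*.**.
position 10 holds *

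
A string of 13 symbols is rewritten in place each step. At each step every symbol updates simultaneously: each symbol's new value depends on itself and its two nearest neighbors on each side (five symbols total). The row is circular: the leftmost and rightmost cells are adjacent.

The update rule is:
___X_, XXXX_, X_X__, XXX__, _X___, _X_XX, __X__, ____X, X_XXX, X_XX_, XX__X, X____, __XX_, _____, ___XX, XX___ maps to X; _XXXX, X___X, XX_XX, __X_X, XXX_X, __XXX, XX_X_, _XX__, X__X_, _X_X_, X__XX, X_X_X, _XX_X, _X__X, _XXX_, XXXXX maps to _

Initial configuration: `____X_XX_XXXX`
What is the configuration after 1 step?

XXXX_XX__X_XX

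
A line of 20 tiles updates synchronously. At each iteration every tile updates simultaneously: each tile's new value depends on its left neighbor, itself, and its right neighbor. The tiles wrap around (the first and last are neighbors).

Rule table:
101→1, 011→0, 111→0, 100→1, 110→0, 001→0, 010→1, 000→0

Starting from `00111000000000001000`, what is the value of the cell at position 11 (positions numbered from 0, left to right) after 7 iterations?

1

00000100000000001100
00000110000000000010
00000001000000000011
10000001100000000000
11000000010000000000
00100000011000000000
00110000000100000000
position 11 holds 1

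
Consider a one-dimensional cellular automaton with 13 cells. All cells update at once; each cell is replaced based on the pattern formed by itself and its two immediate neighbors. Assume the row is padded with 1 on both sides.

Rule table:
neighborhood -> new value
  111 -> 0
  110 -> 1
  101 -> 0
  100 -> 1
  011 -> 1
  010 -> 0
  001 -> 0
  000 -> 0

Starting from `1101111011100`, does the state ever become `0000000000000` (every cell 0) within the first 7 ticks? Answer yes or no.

0101001010110
0000100000110
1000010000110
1100001000110
0110000100110
0111000010110
0101100000110
tick 7 is 0101100000110, still not uniform 0

no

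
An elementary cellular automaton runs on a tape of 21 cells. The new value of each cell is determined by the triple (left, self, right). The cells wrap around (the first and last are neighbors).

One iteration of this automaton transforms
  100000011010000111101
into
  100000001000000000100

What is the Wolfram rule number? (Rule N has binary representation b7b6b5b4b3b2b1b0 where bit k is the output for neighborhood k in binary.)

64

position 16: 111 → 0  (bit 7 = 0)
position 0: 110 → 1  (bit 6 = 1)
position 9: 101 → 0  (bit 5 = 0)
position 1: 100 → 0  (bit 4 = 0)
position 7: 011 → 0  (bit 3 = 0)
position 10: 010 → 0  (bit 2 = 0)
position 6: 001 → 0  (bit 1 = 0)
position 2: 000 → 0  (bit 0 = 0)
bits b7..b0 = 01000000 = 64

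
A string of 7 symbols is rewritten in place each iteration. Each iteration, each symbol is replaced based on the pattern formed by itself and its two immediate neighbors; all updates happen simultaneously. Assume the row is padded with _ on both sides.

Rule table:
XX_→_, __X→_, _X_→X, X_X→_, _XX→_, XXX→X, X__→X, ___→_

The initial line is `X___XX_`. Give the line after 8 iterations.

____X_X

XX____X
__X___X
__XX__X
____X_X
____X_X  (fixed point — unchanged through iteration 8)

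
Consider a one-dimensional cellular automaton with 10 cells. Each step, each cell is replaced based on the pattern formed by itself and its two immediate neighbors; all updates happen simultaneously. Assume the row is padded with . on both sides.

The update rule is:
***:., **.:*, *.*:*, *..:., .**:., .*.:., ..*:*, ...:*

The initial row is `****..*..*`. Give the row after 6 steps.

...*.*..*.
***.*..*..
..**..*..*
**.*.*..*.
.**.*..*..
*.**..*..*

*.**..*..*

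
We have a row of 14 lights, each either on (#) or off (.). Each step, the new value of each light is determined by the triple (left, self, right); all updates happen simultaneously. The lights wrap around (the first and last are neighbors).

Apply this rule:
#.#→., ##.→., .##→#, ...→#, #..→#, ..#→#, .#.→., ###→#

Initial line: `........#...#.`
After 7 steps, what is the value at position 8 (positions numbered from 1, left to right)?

step 1: ########.###.#
step 2: #######..##..#
step 3: ######.###.###
step 4: #####..##..###
step 5: ####.###.#####
step 6: ###..##..#####
step 7: ##.###.#######
position 8 holds #

#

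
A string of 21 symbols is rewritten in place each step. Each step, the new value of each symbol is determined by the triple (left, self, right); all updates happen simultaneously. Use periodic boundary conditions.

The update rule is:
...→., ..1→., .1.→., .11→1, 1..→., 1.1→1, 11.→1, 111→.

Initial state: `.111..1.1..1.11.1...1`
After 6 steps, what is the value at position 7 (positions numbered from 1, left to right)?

11.1...1....1111.....
111.........1..1.....
1.1..................
.1...................
.....................
.....................
position 7 holds .

.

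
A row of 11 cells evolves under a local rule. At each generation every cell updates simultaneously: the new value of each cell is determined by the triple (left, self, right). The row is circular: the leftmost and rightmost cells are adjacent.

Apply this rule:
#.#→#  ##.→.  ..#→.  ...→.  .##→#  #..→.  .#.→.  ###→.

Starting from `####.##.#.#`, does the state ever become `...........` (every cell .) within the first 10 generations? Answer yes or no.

yes

....##.#.##
....#.#.##.
.....#.##..
......##...
......#....
...........
all cells are . at generation 6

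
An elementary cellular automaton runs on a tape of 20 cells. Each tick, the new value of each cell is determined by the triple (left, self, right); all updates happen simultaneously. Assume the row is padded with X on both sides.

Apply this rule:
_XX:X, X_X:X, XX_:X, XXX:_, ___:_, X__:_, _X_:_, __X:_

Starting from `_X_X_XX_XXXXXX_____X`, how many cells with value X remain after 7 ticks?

X_X_XXXXX____X_____X
XX_XX___X__________X
_XXXX______________X
XX__X______________X
_X_________________X
X__________________X
X__________________X
count of X: 2

2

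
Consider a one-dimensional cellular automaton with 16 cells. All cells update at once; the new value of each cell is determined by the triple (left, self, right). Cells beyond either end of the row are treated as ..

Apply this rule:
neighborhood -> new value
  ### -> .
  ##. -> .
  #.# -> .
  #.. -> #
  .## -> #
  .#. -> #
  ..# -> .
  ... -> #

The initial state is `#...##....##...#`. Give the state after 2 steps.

step 1: ###.#.###.#.##.#
step 2: #...#.#...#.#..#

#...#.#...#.#..#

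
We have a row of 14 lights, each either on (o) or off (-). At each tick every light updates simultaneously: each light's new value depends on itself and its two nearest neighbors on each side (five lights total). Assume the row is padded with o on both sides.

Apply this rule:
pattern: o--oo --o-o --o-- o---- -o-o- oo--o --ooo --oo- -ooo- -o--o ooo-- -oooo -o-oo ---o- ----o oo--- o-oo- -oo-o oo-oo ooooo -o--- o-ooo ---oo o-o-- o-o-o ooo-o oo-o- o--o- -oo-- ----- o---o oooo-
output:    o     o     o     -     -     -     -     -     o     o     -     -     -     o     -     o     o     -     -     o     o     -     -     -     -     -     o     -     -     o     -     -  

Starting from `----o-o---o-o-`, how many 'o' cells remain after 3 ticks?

o--oo--o-oo---
--o----o-o-o--
--oo--oo----oo
count of o: 6

6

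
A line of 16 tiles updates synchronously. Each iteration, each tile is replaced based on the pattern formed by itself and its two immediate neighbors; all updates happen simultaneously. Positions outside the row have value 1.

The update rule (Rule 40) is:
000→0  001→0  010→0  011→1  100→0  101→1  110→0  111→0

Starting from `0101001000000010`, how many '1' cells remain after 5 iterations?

1

1010000000000001
0100000000000001
1000000000000001
0000000000000001
0000000000000001
count of 1: 1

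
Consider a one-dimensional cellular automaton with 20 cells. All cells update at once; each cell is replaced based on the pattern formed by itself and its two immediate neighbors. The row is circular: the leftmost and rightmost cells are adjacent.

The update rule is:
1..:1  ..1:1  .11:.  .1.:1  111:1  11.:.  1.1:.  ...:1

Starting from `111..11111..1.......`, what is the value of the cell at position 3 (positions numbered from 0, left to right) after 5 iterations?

iteration 1: .1.11.111.1111111111
iteration 2: .1.....1...11111111.
iteration 3: 11111111111.111111.1
iteration 4: 1111111111...1111...
iteration 5: .11111111.111.11.111
position 3 holds 1

1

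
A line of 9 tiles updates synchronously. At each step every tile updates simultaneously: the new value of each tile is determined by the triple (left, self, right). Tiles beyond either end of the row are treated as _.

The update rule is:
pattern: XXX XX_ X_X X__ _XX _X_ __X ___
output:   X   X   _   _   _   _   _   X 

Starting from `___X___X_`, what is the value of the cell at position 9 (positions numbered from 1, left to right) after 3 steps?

XX___X___
_X_X___XX
_____X__X
position 9 holds X

X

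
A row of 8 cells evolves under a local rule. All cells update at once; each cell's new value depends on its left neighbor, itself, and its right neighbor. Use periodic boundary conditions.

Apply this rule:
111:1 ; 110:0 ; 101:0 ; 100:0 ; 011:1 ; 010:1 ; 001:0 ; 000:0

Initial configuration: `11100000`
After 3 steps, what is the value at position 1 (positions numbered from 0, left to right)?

0

step 1: 11000000
step 2: 10000000
step 3: 10000000
position 1 holds 0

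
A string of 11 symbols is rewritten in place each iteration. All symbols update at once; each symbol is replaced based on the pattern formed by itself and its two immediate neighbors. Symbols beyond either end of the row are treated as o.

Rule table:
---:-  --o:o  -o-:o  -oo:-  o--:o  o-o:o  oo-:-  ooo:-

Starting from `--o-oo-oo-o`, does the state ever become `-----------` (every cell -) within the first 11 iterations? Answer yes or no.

no

oooo--o--o-
----ooooooo
o--o-------
-oooo-----o
o----o---o-
-o--ooo-ooo
oooo---o---
----o-ooo-o
o--ooo---o-
-oo---o-ooo
o--o-ooo---
iteration 11 is o--o-ooo---, still not uniform -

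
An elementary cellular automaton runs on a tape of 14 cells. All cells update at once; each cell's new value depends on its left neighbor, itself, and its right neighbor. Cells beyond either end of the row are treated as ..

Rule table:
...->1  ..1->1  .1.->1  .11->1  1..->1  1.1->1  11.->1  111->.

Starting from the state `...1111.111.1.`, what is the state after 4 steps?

step 1: 1111..111.1111
step 2: 1..1111.111..1
step 3: 1111..111.1111  (repeats step 1; period 2)
step 4: 1..1111.111..1

1..1111.111..1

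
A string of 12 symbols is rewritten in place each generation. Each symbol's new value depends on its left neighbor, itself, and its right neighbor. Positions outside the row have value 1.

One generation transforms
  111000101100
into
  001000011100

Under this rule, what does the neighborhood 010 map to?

0

At position 6 the neighborhood is 010; the next row has 0 there.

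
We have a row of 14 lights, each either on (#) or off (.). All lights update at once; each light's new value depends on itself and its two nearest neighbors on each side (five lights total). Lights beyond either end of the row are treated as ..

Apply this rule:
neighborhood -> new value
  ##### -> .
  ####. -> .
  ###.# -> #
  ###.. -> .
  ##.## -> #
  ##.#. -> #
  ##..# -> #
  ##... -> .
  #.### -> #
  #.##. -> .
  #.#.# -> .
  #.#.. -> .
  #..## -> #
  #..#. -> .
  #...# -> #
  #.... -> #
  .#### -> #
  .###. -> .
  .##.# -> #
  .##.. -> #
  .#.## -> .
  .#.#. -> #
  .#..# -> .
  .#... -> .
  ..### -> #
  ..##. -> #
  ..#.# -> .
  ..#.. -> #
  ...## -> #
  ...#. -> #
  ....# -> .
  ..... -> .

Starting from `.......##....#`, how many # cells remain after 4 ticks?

......###.#.##
.....##.##...#
....####.#.###
...###.##..#..
count of #: 6

6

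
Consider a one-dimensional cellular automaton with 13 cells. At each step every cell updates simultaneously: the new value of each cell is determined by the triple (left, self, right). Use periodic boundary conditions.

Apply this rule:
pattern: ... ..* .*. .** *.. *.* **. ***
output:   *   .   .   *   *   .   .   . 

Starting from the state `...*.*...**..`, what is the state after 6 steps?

**....**.*.**
..***.*....*.
*.*....***..*
...***.*..*.*
**.*....*....
*...***..***.

*...***..***.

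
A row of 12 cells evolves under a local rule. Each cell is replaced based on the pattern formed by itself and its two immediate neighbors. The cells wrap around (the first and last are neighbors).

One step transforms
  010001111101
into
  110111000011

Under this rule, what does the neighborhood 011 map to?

1

At position 5 the neighborhood is 011; the next row has 1 there.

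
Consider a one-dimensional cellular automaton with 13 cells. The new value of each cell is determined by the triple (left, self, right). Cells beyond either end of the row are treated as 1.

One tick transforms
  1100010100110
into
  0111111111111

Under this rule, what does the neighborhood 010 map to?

1

At position 5 the neighborhood is 010; the next row has 1 there.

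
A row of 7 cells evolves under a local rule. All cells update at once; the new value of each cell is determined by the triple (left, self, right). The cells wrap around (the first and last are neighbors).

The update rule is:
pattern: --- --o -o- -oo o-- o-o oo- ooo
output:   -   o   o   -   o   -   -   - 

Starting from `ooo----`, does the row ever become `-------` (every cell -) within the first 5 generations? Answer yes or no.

---o--o
o-ooooo
-------
all cells are - at generation 3

yes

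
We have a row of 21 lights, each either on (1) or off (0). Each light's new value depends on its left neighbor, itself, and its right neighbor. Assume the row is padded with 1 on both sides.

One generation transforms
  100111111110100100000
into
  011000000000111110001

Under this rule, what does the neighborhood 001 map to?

At position 2 the neighborhood is 001; the next row has 1 there.

1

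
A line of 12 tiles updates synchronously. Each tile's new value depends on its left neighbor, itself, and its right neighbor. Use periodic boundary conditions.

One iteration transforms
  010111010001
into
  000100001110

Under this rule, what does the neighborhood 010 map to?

0

At position 1 the neighborhood is 010; the next row has 0 there.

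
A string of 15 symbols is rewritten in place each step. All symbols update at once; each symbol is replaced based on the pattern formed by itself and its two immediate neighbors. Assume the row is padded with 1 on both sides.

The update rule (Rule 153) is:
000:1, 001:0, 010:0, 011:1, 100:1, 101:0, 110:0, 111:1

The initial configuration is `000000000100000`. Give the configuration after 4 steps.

111110111010000

111111110011110
111111101011100
111111000011010
111110111010000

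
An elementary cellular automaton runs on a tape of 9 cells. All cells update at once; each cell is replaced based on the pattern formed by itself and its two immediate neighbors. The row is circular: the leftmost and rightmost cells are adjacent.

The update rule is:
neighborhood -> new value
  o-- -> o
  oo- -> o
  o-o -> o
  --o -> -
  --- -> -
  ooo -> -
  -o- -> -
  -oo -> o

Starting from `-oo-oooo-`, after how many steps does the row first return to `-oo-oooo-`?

step 1: -oooo--oo
step 2: oo--oo-oo
step 3: -oo-oooo-

3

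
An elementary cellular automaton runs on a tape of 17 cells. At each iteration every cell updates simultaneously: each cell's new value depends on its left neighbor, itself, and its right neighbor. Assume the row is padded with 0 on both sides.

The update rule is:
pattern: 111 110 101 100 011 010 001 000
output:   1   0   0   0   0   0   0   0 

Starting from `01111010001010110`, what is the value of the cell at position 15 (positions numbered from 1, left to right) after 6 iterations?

iteration 1: 00110000000000000
iteration 2: 00000000000000000
iteration 3: 00000000000000000  (fixed point — unchanged through iteration 6)
position 15 holds 0

0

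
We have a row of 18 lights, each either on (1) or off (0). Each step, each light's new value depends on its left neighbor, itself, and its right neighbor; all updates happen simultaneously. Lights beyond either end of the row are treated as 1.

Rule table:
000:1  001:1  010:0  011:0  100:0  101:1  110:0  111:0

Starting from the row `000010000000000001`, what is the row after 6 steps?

001000010000000001

step 1: 011100111111111110
step 2: 100001000000000001
step 3: 001110011111111110
step 4: 010000100000000001
step 5: 100111001111111110
step 6: 001000010000000001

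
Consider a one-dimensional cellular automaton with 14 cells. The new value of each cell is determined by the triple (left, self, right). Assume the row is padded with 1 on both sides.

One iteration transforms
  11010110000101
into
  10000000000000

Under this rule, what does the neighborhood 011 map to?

0

At position 5 the neighborhood is 011; the next row has 0 there.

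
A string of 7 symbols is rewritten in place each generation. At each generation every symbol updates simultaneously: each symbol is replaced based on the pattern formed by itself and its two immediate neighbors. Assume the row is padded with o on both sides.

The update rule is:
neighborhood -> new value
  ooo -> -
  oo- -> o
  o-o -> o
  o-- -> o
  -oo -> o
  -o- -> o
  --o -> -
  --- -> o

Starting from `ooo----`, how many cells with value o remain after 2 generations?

--oooo-
o-o--oo
count of o: 4

4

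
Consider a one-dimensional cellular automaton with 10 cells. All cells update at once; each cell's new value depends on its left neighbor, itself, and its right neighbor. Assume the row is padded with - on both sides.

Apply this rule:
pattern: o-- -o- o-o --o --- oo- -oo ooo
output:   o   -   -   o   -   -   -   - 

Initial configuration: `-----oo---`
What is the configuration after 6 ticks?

-o-o-oo---

----o--o--
---o-oo-o-
--o------o
-o-o----o-
o---o--o-o
-o-o-oo---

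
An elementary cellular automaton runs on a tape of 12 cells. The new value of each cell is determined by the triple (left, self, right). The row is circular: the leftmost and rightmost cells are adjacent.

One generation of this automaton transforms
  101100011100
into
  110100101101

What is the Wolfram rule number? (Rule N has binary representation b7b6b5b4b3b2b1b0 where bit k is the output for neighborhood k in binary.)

230

position 8: 111 → 1  (bit 7 = 1)
position 3: 110 → 1  (bit 6 = 1)
position 1: 101 → 1  (bit 5 = 1)
position 4: 100 → 0  (bit 4 = 0)
position 2: 011 → 0  (bit 3 = 0)
position 0: 010 → 1  (bit 2 = 1)
position 6: 001 → 1  (bit 1 = 1)
position 5: 000 → 0  (bit 0 = 0)
bits b7..b0 = 11100110 = 230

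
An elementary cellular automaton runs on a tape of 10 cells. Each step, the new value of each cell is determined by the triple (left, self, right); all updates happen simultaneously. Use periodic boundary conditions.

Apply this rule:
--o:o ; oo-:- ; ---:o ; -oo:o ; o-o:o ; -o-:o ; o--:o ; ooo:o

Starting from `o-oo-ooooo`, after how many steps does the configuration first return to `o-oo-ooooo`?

10

-oo-oooooo
oo-oooooo-
o-oooooo-o
-oooooo-oo
oooooo-oo-
ooooo-oo-o
oooo-oo-oo
ooo-oo-ooo
oo-oo-oooo
o-oo-ooooo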